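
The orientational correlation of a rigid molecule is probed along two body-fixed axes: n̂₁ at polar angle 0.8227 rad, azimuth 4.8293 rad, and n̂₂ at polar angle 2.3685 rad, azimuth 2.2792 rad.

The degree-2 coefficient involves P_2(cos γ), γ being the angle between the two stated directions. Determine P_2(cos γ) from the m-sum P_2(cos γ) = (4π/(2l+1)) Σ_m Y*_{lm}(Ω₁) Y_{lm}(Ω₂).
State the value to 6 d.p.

0.747085

Summing Y*_{l m}(θ₁,φ₁)·Y_{l m}(θ₂,φ₂) over m ∈ [−2, 2]; prefactor 4π/(2·2+1) = 2.513274:
  term(m=-2) = +0.014785-0.036193i   from Y*(Ω₁)=-0.201885-0.048085i, Y(Ω₂)=-0.028895+0.186155i
  term(m=-1) = +0.123477-0.082942i   from Y*(Ω₁)=+0.044932-0.382570i, Y(Ω₂)=+0.251243+0.293248i
  term(m=+0) = +0.020733+0.000000i   from Y*(Ω₁)=+0.122434-0.000000i, Y(Ω₂)=+0.169338+0.000000i
  term(m=+1) = +0.123477+0.082942i   from Y*(Ω₁)=-0.044932-0.382570i, Y(Ω₂)=-0.251243+0.293248i
  term(m=+2) = +0.014785+0.036193i   from Y*(Ω₁)=-0.201885+0.048085i, Y(Ω₂)=-0.028895-0.186155i
Total Σ_m = +0.297256+0.000000i. Multiply by 2.513274: +0.747085+0.000000i. P_2(cos γ) = 0.747085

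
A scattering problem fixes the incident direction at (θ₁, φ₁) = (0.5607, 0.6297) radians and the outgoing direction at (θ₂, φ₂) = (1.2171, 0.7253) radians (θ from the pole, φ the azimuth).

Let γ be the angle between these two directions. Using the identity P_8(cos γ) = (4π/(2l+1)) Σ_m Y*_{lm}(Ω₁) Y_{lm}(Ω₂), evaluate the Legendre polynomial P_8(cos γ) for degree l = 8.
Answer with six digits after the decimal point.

Expand P_8 via completeness: Σ_{m} conj(Y_{8,m}) at Ω₁ times Y_{8,m} at Ω₂ —
  [-8]  conj(Y_{8,-8})(Ω₁) = 0.00105 - 0.00312j ; Y_{8,-8}(Ω₂) = 0.27409 + 0.14297j ; Δ = 0.00074 - 0.00071j
  [-7]  conj(Y_{8,-7})(Ω₁) = -0.00630 - 0.02003j ; Y_{8,-7}(Ω₂) = 0.16285 + 0.42654j ; Δ = 0.00752 - 0.00595j
  [-6]  conj(Y_{8,-6})(Ω₁) = -0.06679 - 0.04938j ; Y_{8,-6}(Ω₂) = -0.07237 + 0.19193j ; Δ = 0.01431 - 0.00925j
  [-5]  conj(Y_{8,-5})(Ω₁) = -0.22720 - 0.00157j ; Y_{8,-5}(Ω₂) = 0.21732 - 0.11450j ; Δ = -0.04955 + 0.02567j
  [-4]  conj(Y_{8,-4})(Ω₁) = -0.34692 + 0.24914j ; Y_{8,-4}(Ω₂) = 0.30120 + 0.07383j ; Δ = -0.12289 + 0.04943j
  [-3]  conj(Y_{8,-3})(Ω₁) = -0.15366 + 0.46633j ; Y_{8,-3}(Ω₂) = -0.06281 - 0.09081j ; Δ = 0.05200 - 0.01534j
  [-2]  conj(Y_{8,-2})(Ω₁) = 0.05216 + 0.16207j ; Y_{8,-2}(Ω₂) = 0.03907 - 0.32344j ; Δ = 0.05446 - 0.01054j
  [-1]  conj(Y_{8,-1})(Ω₁) = -0.28055 - 0.20442j ; Y_{8,-1}(Ω₂) = -0.03720 + 0.03297j ; Δ = 0.01718 - 0.00165j
  [+0]  conj(Y_{8,0})(Ω₁) = -0.29817 + 0.00000j ; Y_{8,0}(Ω₂) = -0.32556 + 0.00000j ; Δ = 0.09707 + 0.00000j
  [+1]  conj(Y_{8,1})(Ω₁) = 0.28055 - 0.20442j ; Y_{8,1}(Ω₂) = 0.03720 + 0.03297j ; Δ = 0.01718 + 0.00165j
  [+2]  conj(Y_{8,2})(Ω₁) = 0.05216 - 0.16207j ; Y_{8,2}(Ω₂) = 0.03907 + 0.32344j ; Δ = 0.05446 + 0.01054j
  [+3]  conj(Y_{8,3})(Ω₁) = 0.15366 + 0.46633j ; Y_{8,3}(Ω₂) = 0.06281 - 0.09081j ; Δ = 0.05200 + 0.01534j
  [+4]  conj(Y_{8,4})(Ω₁) = -0.34692 - 0.24914j ; Y_{8,4}(Ω₂) = 0.30120 - 0.07383j ; Δ = -0.12289 - 0.04943j
  [+5]  conj(Y_{8,5})(Ω₁) = 0.22720 - 0.00157j ; Y_{8,5}(Ω₂) = -0.21732 - 0.11450j ; Δ = -0.04955 - 0.02567j
  [+6]  conj(Y_{8,6})(Ω₁) = -0.06679 + 0.04938j ; Y_{8,6}(Ω₂) = -0.07237 - 0.19193j ; Δ = 0.01431 + 0.00925j
  [+7]  conj(Y_{8,7})(Ω₁) = 0.00630 - 0.02003j ; Y_{8,7}(Ω₂) = -0.16285 + 0.42654j ; Δ = 0.00752 + 0.00595j
  [+8]  conj(Y_{8,8})(Ω₁) = 0.00105 + 0.00312j ; Y_{8,8}(Ω₂) = 0.27409 - 0.14297j ; Δ = 0.00074 + 0.00071j
Accumulated sum 0.04459 - 0.00000j; after 4π/(2l+1) scaling, 0.03296 - 0.00000j ⇒ P_8 = 0.032961

0.032961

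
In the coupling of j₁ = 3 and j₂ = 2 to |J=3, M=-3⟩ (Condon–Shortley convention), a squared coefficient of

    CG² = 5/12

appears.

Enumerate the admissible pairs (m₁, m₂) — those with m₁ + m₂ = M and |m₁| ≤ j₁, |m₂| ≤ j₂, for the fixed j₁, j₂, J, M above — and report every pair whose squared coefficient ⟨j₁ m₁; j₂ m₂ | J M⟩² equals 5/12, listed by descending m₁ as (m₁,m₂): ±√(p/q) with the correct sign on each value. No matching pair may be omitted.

(-2,-1): −√(5/12); (-3,0): +√(5/12)

Admissible pairs with m₁+m₂ = M = -3: (-3,0), (-2,-1), (-1,-2)
  (m₁,m₂)=(-1,-2): CG² = 1/6, CG = +√(1/6)
  (m₁,m₂)=(-2,-1): CG² = 5/12, CG = −√(5/12)   ← matches the target
  (m₁,m₂)=(-3,0): CG² = 5/12, CG = +√(5/12)   ← matches the target
Pairs with CG² = 5/12: (-2,-1): −√(5/12); (-3,0): +√(5/12)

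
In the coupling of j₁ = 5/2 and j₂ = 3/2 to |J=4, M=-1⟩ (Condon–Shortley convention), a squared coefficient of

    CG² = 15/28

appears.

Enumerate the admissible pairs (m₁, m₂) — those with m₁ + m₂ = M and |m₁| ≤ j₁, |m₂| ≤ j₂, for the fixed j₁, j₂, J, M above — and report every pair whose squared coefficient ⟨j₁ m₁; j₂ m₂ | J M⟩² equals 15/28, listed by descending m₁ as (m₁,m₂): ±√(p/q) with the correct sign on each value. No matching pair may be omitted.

Admissible pairs with m₁+m₂ = M = -1: (-5/2,3/2), (-3/2,1/2), (-1/2,-1/2), (1/2,-3/2)
  (m₁,m₂)=(1/2,-3/2): CG² = 5/28, CG = +√(5/28)
  (m₁,m₂)=(-1/2,-1/2): CG² = 15/28, CG = +√(15/28)   ← matches the target
  (m₁,m₂)=(-3/2,1/2): CG² = 15/56, CG = +√(15/56)
  (m₁,m₂)=(-5/2,3/2): CG² = 1/56, CG = +√(1/56)
Pairs with CG² = 15/28: (-1/2,-1/2): +√(15/28)

(-1/2,-1/2): +√(15/28)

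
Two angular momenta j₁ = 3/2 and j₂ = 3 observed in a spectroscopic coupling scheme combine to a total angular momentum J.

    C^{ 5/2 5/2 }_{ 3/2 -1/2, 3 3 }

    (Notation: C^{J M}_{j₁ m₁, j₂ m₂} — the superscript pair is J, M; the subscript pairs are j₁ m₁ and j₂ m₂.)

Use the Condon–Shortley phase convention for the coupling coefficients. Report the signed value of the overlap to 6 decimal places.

√[6·2!1!4!/8! · 1!2!6!0!5!0!] = √(8640/7)
  +(−1)^2/∏(2,0,0,4,1,0)! = 1/48  (running 1/48)
⟨..|..⟩ = √(8640/7)·(1/48) = +0.731925

+0.731925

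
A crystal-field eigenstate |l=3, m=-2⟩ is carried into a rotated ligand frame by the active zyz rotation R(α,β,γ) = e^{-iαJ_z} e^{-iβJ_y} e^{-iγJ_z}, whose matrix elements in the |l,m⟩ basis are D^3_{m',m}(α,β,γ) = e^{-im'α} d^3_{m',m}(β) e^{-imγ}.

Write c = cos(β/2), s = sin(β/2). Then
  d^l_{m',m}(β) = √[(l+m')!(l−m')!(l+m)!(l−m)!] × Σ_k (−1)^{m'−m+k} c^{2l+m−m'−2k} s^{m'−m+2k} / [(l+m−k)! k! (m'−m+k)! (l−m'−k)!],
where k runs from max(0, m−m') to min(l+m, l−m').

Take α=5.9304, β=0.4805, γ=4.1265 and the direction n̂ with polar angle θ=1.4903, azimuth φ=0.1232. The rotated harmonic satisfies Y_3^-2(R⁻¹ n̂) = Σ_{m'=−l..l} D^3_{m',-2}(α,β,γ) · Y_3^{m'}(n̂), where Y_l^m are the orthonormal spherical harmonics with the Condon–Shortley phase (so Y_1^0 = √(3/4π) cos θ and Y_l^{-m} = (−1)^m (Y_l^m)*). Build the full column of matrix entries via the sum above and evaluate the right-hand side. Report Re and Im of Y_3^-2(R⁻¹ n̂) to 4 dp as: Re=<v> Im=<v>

Need the full column D^3_{m',-2} for m'=−3..3 at α=5.9304, β=0.4805, γ=4.1265.
cos(β/2)=0.971279, sin(β/2)=0.237945
d^3_{-3,-2}: single k=1 term ⇒ +0.503816;  D = +0.308634+0.398215i
d^3_{-2,-2}: k∈[0..1] ⇒ +0.839581 -0.251942 = +0.587640;  D = +0.177334+0.560244i
d^3_{-1,-2}: k∈[0..1] ⇒ -0.650424 +0.078072 = -0.572352;  D = +0.026452-0.571740i
d^3_{0,-2}: k∈[0..1] ⇒ +0.275988 -0.016564 = +0.259425;  D = -0.100790+0.239045i
d^3_{1,-2}: k∈[0..1] ⇒ -0.078072 +0.002343 = -0.075729;  D = +0.051720-0.055317i
d^3_{2,-2}: k∈[0..1] ⇒ +0.015121 -0.000181 = +0.014939;  D = -0.013345+0.006715i
d^3_{3,-2}: single k=0 term ⇒ -0.001815;  D = +0.001803-0.000205i
Y_3^{m'}(θ=1.4903,φ=0.1232) and Σ D·Y over m':
  (+0.3086+0.3982i)·(+0.3853-0.1493i)  (+0.1773+0.5602i)·(+0.0792-0.0199i)  (+0.0265-0.5717i)·(-0.3094+0.0383i)  (-0.1008+0.2390i)·(-0.0891+0.0000i)  (+0.0517-0.0553i)·(+0.3094+0.0383i)  (-0.0133+0.0067i)·(+0.0792+0.0199i)  (+0.0018-0.0002i)·(-0.3853-0.1493i)
Y_3^-2(R⁻¹ n̂) = +0.242444+0.289730i

Re=0.2424 Im=0.2897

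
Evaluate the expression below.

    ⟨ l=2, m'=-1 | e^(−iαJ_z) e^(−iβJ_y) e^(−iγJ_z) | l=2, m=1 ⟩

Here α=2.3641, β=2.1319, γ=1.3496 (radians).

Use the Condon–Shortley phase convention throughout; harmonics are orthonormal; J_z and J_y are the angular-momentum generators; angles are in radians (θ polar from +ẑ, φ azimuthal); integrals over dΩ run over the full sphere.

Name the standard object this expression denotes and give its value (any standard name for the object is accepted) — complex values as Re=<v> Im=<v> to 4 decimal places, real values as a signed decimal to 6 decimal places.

This is a Wigner D-matrix element — the rotation-matrix element ⟨l m'| R(α,β,γ) |l m⟩ in the angular-momentum basis.
D^2_{-1,1}(2.3641,2.1319,1.3496) = e^{-i·-1·2.3641}·d^2_{-1,1}(2.1319)·e^{-i·1·1.3496}. Compute d first:
Half-angle: c=0.483673, s=0.875249. N=√(1·6·6·1)=6.000000
Admissible k: 2..3 (factorial args all ≥0)
  k=2: (−1)^0·6.0000/(2)·0.4837^2·0.8752^2 = +0.537635
  k=3: (−1)^1·6.0000/(6)·0.4837^0·0.8752^4 = -0.586849
d^2_{-1,1}(2.1319) = +0.537635 -0.586849 = -0.049213
D = (-0.712675+0.701495i)·(-0.049213)·(+0.219397-0.975636i) = -0.025987-0.041793i

Wigner D-matrix element, Re=-0.0260 Im=-0.0418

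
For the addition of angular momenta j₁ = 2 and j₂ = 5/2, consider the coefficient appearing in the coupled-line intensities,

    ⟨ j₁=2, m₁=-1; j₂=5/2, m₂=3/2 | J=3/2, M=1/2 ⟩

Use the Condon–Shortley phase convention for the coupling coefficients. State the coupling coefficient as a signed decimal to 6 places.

√[4·3!1!2!/7! · 1!3!4!1!2!1!] = √(96/35)
  +(−1)^2/∏(2,1,1,2,0,0)! = 1/4  (running 1/4)
  +(−1)^3/∏(3,0,0,1,1,1)! = -1/6  (running 1/12)
⟨..|..⟩ = √(96/35)·(1/12) = +0.138013

+0.138013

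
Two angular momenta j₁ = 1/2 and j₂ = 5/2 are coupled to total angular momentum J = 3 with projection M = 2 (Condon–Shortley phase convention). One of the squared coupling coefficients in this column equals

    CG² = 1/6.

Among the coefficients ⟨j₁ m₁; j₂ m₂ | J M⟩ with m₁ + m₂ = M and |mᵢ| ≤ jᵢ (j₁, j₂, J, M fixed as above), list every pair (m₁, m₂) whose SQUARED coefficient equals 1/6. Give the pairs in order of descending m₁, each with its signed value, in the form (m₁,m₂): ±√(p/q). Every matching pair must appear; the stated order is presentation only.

Admissible pairs with m₁+m₂ = M = 2: (-1/2,5/2), (1/2,3/2)
  (m₁,m₂)=(1/2,3/2): CG² = 5/6, CG = +√(5/6)
  (m₁,m₂)=(-1/2,5/2): CG² = 1/6, CG = +√(1/6)   ← matches the target
Pairs with CG² = 1/6: (-1/2,5/2): +√(1/6)

(-1/2,5/2): +√(1/6)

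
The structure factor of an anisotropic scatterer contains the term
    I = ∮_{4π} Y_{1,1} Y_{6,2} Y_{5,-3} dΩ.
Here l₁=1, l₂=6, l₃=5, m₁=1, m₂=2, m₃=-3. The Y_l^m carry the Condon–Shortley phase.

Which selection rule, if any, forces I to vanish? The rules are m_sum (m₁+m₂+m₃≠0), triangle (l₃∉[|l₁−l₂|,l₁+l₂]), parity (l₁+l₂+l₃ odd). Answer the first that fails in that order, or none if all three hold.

none

Σmᵢ = 0  ✓
l₃∈[|l₁−l₂|,l₁+l₂]=[5,7], have l₃=5  ✓
Σlᵢ = 12 ⇒ even  ✓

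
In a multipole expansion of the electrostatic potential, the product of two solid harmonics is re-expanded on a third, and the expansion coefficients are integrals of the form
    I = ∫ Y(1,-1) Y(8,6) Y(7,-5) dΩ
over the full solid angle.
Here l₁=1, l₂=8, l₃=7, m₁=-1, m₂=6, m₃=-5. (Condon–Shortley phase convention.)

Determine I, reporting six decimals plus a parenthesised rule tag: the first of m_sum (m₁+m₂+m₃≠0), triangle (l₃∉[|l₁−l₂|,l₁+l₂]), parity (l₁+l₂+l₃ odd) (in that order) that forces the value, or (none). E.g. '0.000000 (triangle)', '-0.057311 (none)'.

0.291881 (none)

m-sum 0 ✓  L=16 even ✓  7≤7≤9 ✓
Π(2lᵢ+1) = 3×17×15 = 765
triangle coeff Δ(1,8,7) = 1/2040
Σ_t [1,1]: t=1:−1/25401600 = -1/25401600
(3j)²=8/255 [(1 8 7; 0 0 0)], sign=+1
Σ_t [2,2]: t=2:+1/1916006400 = 1/1916006400
(3j)²=91/2040 [(1 8 7; -1 6 -5)], sign=+1
⇒ 4πI² = 91/85
I = (+1)√(91/85/(4π)) = 0.29188132
No selection rule forces the value: the integral is nonzero (none).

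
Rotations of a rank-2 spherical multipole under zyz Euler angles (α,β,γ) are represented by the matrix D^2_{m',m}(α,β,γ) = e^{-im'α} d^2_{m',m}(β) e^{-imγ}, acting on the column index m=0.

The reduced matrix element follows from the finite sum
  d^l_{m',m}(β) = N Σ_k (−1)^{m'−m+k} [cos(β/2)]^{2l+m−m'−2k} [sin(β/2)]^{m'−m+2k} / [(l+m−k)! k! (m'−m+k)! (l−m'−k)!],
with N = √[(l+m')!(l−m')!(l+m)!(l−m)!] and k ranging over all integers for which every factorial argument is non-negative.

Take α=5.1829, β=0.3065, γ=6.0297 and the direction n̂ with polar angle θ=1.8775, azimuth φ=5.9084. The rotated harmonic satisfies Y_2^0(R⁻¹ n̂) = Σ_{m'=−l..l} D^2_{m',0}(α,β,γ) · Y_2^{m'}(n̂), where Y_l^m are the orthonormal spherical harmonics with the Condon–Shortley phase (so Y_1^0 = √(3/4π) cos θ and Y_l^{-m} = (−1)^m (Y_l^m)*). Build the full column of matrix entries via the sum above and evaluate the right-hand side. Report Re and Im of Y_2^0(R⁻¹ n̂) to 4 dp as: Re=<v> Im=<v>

Re=-0.3104 Im=0.0000

Need the full column D^2_{m',0} for m'=−2..2 at α=5.1829, β=0.3065, γ=6.0297.
cos(β/2)=0.988280, sin(β/2)=0.152651
d^2_{-2,0}: single k=2 term ⇒ +0.055749;  D = -0.032834-0.045054i
d^2_{-1,0}: k∈[1..2] ⇒ +0.360923 -0.008611 = +0.352312;  D = +0.159718-0.314029i
d^2_{0,0}: k∈[0..2] ⇒ +0.953938 -0.091037 +0.000543 = +0.863444;  D = +0.863444+0.000000i
d^2_{1,0}: k∈[0..1] ⇒ -0.360923 +0.008611 = -0.352312;  D = -0.159718-0.314029i
d^2_{2,0}: single k=0 term ⇒ +0.055749;  D = -0.032834+0.045054i
Y_2^{m'}(θ=1.8775,φ=5.9084) and Σ D·Y over m':
  (-0.0328-0.0451i)·(+0.2570+0.2392i)  (+0.1597-0.3140i)·(-0.2069-0.0814i)  (+0.8634+0.0000i)·(-0.2291+0.0000i)  (-0.1597-0.3140i)·(+0.2069-0.0814i)  (-0.0328+0.0451i)·(+0.2570-0.2392i)
Y_2^0(R⁻¹ n̂) = -0.310399+0.000000i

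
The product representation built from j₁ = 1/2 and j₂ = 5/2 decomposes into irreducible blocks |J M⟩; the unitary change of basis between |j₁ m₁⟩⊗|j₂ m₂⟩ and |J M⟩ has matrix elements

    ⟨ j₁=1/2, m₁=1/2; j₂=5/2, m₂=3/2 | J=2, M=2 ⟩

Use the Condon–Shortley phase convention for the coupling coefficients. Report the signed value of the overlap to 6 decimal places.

√[5·1!0!4!/6! · 1!0!4!1!4!0!] = √(96)
  +(−1)^0/∏(0,1,0,4,0,0)! = 1/24  (running 1/24)
⟨..|..⟩ = √(96)·(1/24) = +0.408248

+0.408248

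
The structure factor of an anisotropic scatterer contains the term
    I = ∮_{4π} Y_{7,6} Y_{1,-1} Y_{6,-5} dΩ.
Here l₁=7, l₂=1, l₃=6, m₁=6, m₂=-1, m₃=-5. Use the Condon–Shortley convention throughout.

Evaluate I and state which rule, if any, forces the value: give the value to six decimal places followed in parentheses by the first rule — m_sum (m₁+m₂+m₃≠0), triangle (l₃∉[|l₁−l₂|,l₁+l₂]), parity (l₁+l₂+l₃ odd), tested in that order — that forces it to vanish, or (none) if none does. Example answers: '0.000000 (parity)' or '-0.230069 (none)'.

0.309019 (none)

Checks pass: Σm=0; 14 even; l₃=6∈[6,8].
(2·7+1)(2·1+1)(2·6+1) = 585
Δ: 2! 12! 0! / 15! → 1/1365
sum: t=1:−1/518400 = -1/518400
3j²(7 1 6; 0 0 0) = Δ·Π!·Σ² = 7/195  (sign -1)
sum: t=0:+1/79833600 = 1/79833600
3j²(7 1 6; 6 -1 -5) = Δ·Π!·Σ² = 2/35  (sign -1)
combine: 4πI² = 585·7/195·2/35 = 6/5
take √, sign +1: I = 0.30901936
No selection rule forces the value: the integral is nonzero (none).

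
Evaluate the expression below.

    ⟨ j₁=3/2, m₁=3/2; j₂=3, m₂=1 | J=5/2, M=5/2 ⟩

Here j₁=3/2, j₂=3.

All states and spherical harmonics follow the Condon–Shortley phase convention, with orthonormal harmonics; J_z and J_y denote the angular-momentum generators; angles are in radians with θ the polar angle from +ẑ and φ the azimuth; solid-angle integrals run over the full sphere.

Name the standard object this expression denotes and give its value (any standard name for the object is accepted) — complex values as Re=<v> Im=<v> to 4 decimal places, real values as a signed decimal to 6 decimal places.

This is a Clebsch–Gordan (vector-coupling) coefficient.
j₁+j₂−J=2  J+j₁−j₂=1  J−j₁+j₂=4  j₁+j₂+J+1=8
(j₁±m₁, j₂±m₂, J±M) = (3,0,4,2,5,0)
P² = 1728/7
sum k=0..0:
  [0] +1/48 = 1/48
S = 1/48
C² = P²·S² = 3/28 ; C = +0.327327

Clebsch–Gordan coefficient, +√(3/28) ≈ +0.327327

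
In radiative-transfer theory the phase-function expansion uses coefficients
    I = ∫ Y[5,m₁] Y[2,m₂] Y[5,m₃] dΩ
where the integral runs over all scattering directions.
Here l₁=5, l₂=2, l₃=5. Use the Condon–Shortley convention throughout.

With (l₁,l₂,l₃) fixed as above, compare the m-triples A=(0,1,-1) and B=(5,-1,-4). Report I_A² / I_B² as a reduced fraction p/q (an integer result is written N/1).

1/27

Same 5,2,5: normalisation and zero-m 3j drop out of the ratio.
A: Δ: 2! 8! 2! / 13! → 1/38610; sum: t=1:−1/1152 t=2:+1/1440 = -1/5760; 3j²(5 2 5; 0 1 -1) = Δ·Π!·Σ² = 1/858  (sign -1)
B: Δ: 2! 8! 2! / 13! → 1/38610; sum: t=0:+1/80640 = 1/80640; 3j²(5 2 5; 5 -1 -4) = Δ·Π!·Σ² = 9/286  (sign -1)
I_A²/I_B² = (1/858)/(9/286) = 1/27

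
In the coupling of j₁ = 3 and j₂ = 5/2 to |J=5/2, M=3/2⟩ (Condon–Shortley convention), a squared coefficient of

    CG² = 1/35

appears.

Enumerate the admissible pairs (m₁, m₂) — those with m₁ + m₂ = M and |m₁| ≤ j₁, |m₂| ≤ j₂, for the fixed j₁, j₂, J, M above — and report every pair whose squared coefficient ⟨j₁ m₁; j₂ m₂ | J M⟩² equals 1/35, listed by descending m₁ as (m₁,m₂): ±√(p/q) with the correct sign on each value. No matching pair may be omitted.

Admissible pairs with m₁+m₂ = M = 3/2: (-1,5/2), (0,3/2), (1,1/2), (2,-1/2), (3,-3/2)
  (m₁,m₂)=(3,-3/2): CG² = 8/21, CG = +√(8/21)
  (m₁,m₂)=(2,-1/2): CG² = 1/14, CG = −√(1/14)
  (m₁,m₂)=(1,1/2): CG² = 1/35, CG = −√(1/35)   ← matches the target
  (m₁,m₂)=(0,3/2): CG² = 7/30, CG = +√(7/30)
  (m₁,m₂)=(-1,5/2): CG² = 2/7, CG = −√(2/7)
Pairs with CG² = 1/35: (1,1/2): −√(1/35)

(1,1/2): −√(1/35)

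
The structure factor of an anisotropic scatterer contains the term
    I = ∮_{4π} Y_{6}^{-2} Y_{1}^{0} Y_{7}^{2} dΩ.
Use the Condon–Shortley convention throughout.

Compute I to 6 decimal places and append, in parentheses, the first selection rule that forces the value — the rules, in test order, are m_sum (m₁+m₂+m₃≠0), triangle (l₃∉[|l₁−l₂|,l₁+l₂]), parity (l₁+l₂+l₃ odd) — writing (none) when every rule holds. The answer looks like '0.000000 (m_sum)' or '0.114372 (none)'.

Rules hold: Σm=0, L=14 even, 5≤7≤7.
N = 13·3·15 = 585
Δ = 0!·12!·2!/15! = 1/1365
Racah Σ t=0..0: t=0:+1/518400 = 1/518400
⇒ 3j(6 1 7; 0 0 0)² = 7/195, sgn -1
Racah Σ t=0..0: t=0:+1/967680 = 1/967680
⇒ 3j(6 1 7; -2 0 2)² = 3/91, sgn -1
4πI² = N·(3j₀)²·(3jₘ)² = 9/13
I = +1·√(0.692308/4π) = 0.23471705
No selection rule forces the value: the integral is nonzero (none).

0.234717 (none)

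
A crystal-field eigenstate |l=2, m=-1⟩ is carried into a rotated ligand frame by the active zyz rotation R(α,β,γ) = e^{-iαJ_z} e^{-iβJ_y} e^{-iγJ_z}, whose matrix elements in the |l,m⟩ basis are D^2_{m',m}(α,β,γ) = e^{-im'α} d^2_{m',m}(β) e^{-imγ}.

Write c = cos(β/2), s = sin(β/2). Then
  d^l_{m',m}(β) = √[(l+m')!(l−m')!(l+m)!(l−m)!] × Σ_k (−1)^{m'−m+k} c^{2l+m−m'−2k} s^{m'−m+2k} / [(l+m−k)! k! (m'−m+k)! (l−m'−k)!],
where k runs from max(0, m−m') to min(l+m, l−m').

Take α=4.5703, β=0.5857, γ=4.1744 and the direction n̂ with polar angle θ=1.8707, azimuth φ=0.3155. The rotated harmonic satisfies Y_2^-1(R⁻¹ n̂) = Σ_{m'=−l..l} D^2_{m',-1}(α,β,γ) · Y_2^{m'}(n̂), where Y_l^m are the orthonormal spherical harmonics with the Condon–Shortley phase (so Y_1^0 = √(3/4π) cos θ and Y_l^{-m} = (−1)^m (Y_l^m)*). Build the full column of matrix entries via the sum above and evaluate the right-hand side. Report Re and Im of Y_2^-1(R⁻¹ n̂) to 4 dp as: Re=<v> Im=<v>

Re=0.2369 Im=-0.2226

Need the full column D^2_{m',-1} for m'=−2..2 at α=4.5703, β=0.5857, γ=4.1744.
cos(β/2)=0.957425, sin(β/2)=0.288682
d^2_{-2,-1}: single k=1 term ⇒ +0.506715;  D = +0.371231+0.344888i
d^2_{-1,-1}: k∈[0..1] ⇒ +0.840270 -0.229177 = +0.611094;  D = -0.475140+0.384289i
d^2_{0,-1}: k∈[0..1] ⇒ -0.620597 +0.056421 = -0.564176;  D = +0.289090+0.484481i
d^2_{1,-1}: k∈[0..1] ⇒ +0.229177 -0.006945 = +0.222232;  D = +0.205042-0.085701i
d^2_{2,-1}: single k=0 term ⇒ -0.046067;  D = -0.011567-0.044592i
Y_2^{m'}(θ=1.8707,φ=0.3155) and Σ D·Y over m':
  (+0.3712+0.3449i)·(+0.2847-0.2080i)  (-0.4751+0.3843i)·(-0.2073+0.0677i)  (+0.2891+0.4845i)·(-0.2328+0.0000i)  (+0.2050-0.0857i)·(+0.2073+0.0677i)  (-0.0116-0.0446i)·(+0.2847+0.2080i)
Y_2^-1(R⁻¹ n̂) = +0.236880-0.222622i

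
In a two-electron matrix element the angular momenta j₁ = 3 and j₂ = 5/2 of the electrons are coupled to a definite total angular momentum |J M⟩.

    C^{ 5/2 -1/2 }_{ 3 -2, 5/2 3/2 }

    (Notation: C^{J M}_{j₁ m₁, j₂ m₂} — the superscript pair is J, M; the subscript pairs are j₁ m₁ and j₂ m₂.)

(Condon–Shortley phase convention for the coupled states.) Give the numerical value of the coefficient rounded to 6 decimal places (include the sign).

√[6·3!3!2!/9! · 1!5!4!1!2!3!] = √(288/7)
  +(−1)^2/∏(2,1,3,2,0,0)! = 1/24  (running 1/24)
  +(−1)^3/∏(3,0,2,1,1,1)! = -1/12  (running -1/24)
⟨..|..⟩ = √(288/7)·(-1/24) = -0.267261

-0.267261  (= −√(1/14))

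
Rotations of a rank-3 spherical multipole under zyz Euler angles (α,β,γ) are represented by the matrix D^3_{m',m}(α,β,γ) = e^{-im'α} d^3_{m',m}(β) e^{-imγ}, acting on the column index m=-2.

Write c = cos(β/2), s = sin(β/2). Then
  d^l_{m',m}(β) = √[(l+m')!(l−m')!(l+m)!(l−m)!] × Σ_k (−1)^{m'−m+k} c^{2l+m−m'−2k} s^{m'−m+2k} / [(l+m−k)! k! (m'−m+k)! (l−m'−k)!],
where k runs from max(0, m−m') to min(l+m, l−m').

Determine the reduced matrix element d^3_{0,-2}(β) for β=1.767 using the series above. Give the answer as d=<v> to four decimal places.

d^3_{0,-2}(β=1.7670) via the finite sum:
c=cos(1.767000/2)=0.634450, s=sin(1.767000/2)=0.772964; N=√[6·6·1·120]=65.726707
k∈{0,1} keeps every argument non-negative
  k=0: (−1)^2·65.7267/(12)·0.6344^4·0.7730^2 = +0.530235
  k=1: (−1)^3·65.7267/(12)·0.6344^2·0.7730^4 = -0.787032
d^3_{0,-2}(1.7670) = +0.530235 -0.787032 = -0.256798

d=-0.2568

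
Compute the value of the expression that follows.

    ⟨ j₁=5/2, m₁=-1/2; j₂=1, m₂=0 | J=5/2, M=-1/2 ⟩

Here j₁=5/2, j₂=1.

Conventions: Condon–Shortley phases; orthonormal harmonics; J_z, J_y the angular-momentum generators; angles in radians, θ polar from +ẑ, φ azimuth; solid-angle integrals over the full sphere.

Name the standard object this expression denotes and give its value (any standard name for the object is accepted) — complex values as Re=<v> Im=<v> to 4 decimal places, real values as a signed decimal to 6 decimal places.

This is a Clebsch–Gordan (vector-coupling) coefficient.
√[6·1!4!1!/7! · 2!3!1!1!2!3!] = √(144/35)
  +(−1)^0/∏(0,1,3,1,1,0)! = 1/6  (running 1/6)
  +(−1)^1/∏(1,0,2,0,2,1)! = -1/4  (running -1/12)
⟨..|..⟩ = √(144/35)·(-1/12) = -0.169031

Clebsch–Gordan coefficient, −√(1/35) ≈ -0.169031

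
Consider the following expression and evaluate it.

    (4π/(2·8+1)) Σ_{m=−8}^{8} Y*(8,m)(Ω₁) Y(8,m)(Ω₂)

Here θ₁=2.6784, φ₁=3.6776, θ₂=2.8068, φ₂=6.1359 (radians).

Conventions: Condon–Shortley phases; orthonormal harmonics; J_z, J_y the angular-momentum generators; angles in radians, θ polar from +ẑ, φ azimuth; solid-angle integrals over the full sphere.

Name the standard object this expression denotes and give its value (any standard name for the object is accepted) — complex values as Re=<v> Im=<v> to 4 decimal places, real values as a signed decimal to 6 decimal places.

Legendre polynomial (addition theorem), +0.252554

This sum is the spherical-harmonic addition theorem: it equals the Legendre polynomial P_l(cos γ) of the angle γ between the two directions.
Expand P_8 via completeness: Σ_{m} conj(Y_{8,m}) at Ω₁ times Y_{8,m} at Ω₂ —
  m=-8: Y*=-0.000337-0.000746i  Y=+0.000027+0.000065i  product +0.000000-0.000000i
  m=-7: Y*=-0.005373-0.003759i  Y=-0.000414-0.000691i  product -0.000000+0.000005i
  m=-6: Y*=-0.032869-0.002452i  Y=+0.003720+0.004534i  product -0.000111-0.000158i
  m=-5: Y*=-0.104452+0.051953i  Y=-0.022620-0.020506i  product +0.003428+0.000967i
  m=-4: Y*=-0.159614+0.247257i  Y=+0.096805+0.064696i  product -0.031448+0.013609i
  m=-3: Y*=-0.018608+0.499647i  Y=-0.286773-0.135658i  product +0.073117-0.140761i
  m=-2: Y*=+0.219458+0.402880i  Y=+0.538242+0.163301i  product +0.052330+0.252685i
  m=-1: Y*=-0.039828-0.023659i  Y=-0.459905-0.068231i  product +0.016703+0.013598i
  m=+0: Y*=-0.474221-0.000000i  Y=-0.239596+0.000000i  product +0.113621+0.000000i
  m=+1: Y*=+0.039828-0.023659i  Y=+0.459905-0.068231i  product +0.016703-0.013598i
  m=+2: Y*=+0.219458-0.402880i  Y=+0.538242-0.163301i  product +0.052330-0.252685i
  m=+3: Y*=+0.018608+0.499647i  Y=+0.286773-0.135658i  product +0.073117+0.140761i
  m=+4: Y*=-0.159614-0.247257i  Y=+0.096805-0.064696i  product -0.031448-0.013609i
  m=+5: Y*=+0.104452+0.051953i  Y=+0.022620-0.020506i  product +0.003428-0.000967i
  m=+6: Y*=-0.032869+0.002452i  Y=+0.003720-0.004534i  product -0.000111+0.000158i
  m=+7: Y*=+0.005373-0.003759i  Y=+0.000414-0.000691i  product -0.000000-0.000005i
  m=+8: Y*=-0.000337+0.000746i  Y=+0.000027-0.000065i  product +0.000000+0.000000i
Total Σ_m = +0.341660+0.000000i. Multiply by 0.739198: +0.252554+0.000000i. P_8(cos γ) = 0.252554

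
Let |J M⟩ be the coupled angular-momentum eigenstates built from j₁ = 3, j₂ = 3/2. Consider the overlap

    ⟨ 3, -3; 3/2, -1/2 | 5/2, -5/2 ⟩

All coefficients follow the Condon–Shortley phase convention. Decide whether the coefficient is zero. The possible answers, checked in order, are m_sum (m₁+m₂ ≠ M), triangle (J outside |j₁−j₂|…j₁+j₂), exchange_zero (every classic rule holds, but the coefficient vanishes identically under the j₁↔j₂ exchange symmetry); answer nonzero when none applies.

m-sum: m₁+m₂ = -3+(-1/2) = -7/2, M = -5/2  ✗ ⇒ coefficient is 0

m_sum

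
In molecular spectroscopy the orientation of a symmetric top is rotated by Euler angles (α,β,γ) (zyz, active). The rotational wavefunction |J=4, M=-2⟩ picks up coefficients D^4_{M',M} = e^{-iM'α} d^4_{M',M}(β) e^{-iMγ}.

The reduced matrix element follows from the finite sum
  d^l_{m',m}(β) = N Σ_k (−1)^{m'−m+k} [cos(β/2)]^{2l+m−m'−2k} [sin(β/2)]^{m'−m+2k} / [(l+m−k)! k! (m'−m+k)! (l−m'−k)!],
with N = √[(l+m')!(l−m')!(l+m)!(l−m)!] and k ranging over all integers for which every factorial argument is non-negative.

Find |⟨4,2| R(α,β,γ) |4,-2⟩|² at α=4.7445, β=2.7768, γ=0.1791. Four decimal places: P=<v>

P=0.2839

D^4_{2,-2}(4.7445,2.7768,0.1791) = e^{-i·2·4.7445}·d^4_{2,-2}(2.7768)·e^{-i·-2·0.1791}. Compute d first:
c=cos(2.776800/2)=0.181387, s=sin(2.776800/2)=0.983412; N=√[720·2·2·720]=1440.000000
k: max(0,(-2)−(2))=0 … min(4+(-2),4−(2))=2
  k=0: (−1)^4·1440.0000/(96)·0.1814^4·0.9834^4 = +0.015186
  k=1: (−1)^5·1440.0000/(120)·0.1814^2·0.9834^6 = -0.357112
  k=2: (−1)^6·1440.0000/(1440)·0.1814^0·0.9834^8 = +0.874749
d^4_{2,-2}(2.7768) = +0.015186 -0.357112 +0.874749 = +0.532823
|D^4_{2,-2}|² = |d^4_{2,-2}(β)|² = (+0.532823)² = 0.283901 (the z-rotation phases have unit modulus)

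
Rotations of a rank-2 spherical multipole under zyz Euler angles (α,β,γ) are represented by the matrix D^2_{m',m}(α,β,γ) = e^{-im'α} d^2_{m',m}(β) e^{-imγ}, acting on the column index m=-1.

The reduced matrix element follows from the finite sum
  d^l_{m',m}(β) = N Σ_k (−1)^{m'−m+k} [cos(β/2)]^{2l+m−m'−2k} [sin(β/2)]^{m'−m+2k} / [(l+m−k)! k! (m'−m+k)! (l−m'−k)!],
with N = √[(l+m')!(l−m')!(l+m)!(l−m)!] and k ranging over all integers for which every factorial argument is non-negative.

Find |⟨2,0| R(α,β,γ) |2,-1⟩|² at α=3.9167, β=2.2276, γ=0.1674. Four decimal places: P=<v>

P=0.3507

Split into d^2_{0,-1}(β=2.2276) × two z-phases.
Half-angle: c=0.441255, s=0.897382. N=√(2·2·1·6)=4.898979
Admissible k: 0..1 (factorial args all ≥0)
  k=0: (−1)^1·4.8990/(2)·0.4413^3·0.8974^1 = -0.188852
  k=1: (−1)^2·4.8990/(2)·0.4413^1·0.8974^3 = +0.781082
d^2_{0,-1}(2.2276) = -0.188852 +0.781082 = +0.592231
|D^2_{0,-1}|² = |d^2_{0,-1}(β)|² = (+0.592231)² = 0.350737 (the z-rotation phases have unit modulus)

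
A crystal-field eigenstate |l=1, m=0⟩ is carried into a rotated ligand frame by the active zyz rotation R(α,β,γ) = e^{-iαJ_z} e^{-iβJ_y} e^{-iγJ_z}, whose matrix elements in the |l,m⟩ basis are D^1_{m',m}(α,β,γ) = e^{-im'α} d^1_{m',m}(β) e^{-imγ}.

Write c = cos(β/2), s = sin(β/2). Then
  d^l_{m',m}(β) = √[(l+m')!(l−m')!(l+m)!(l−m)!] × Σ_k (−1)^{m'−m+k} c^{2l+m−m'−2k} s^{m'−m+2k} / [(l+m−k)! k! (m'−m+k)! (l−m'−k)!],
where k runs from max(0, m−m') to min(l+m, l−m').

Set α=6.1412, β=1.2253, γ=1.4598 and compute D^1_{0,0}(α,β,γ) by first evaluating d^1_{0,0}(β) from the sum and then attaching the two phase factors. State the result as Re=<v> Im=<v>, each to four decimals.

Re=0.3387 Im=0.0000

First d^1_{0,0}(β=1.2253), then the phase factors e^{-i(0)α} and e^{-i(0)γ}:
Half-angle: c=0.818127, s=0.575038. N=√(1·1·1·1)=1.000000
k∈{0,1} keeps every argument non-negative
  k=0: (−1)^0·1.0000/(1)·0.8181^2·0.5750^0 = +0.669332
  k=1: (−1)^1·1.0000/(1)·0.8181^0·0.5750^2 = -0.330668
d^1_{0,0}(1.2253) = +0.669332 -0.330668 = +0.338664
Phases: e^{-i·(0)·6.1412}=+1.000000+0.000000i, e^{-i·(0)·1.4598}=+1.000000+0.000000i ⇒ D=+0.338664+0.000000i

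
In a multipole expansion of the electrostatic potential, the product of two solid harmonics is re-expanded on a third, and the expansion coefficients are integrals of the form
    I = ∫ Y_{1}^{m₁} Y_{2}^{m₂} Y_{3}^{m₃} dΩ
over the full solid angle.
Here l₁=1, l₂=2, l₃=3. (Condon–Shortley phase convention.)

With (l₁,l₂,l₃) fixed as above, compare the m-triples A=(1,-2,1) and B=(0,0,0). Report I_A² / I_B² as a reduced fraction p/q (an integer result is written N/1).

1/9

Shared (l₁,l₂,l₃)=(1,2,3): N and (l;000)² cancel in I_A²/I_B².
A: Δ = 0!·2!·4!/7! = 1/105; Racah Σ t=0..0: t=0:+1/48 = 1/48; ⇒ 3j(1 2 3; 1 -2 1)² = 1/105, sgn +1
B: Δ = 0!·2!·4!/7! = 1/105; Racah Σ t=0..0: t=0:+1/4 = 1/4; ⇒ 3j(1 2 3; 0 0 0)² = 3/35, sgn -1
I_A²/I_B² = (1/105)/(3/35) = 1/9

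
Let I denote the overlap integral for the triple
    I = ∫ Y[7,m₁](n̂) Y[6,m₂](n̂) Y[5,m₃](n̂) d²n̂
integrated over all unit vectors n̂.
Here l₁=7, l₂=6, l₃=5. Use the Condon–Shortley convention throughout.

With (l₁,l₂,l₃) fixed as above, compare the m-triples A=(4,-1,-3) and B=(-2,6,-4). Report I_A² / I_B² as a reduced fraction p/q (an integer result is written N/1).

Same 7,6,5: normalisation and zero-m 3j drop out of the ratio.
A: Δ: 8! 6! 4! / 19! → 1/174594420; sum: t=1:−1/5806080 t=2:+1/1036800 t=3:−1/2073600 = 1/3225600; 3j²(7 6 5; 4 -1 -3) = Δ·Π!·Σ² = 27/4199  (sign +1)
B: Δ: 8! 6! 4! / 19! → 1/174594420; sum: t=8:+1/116121600 = 1/116121600; 3j²(7 6 5; -2 6 -4) = Δ·Π!·Σ² = 27/8398  (sign -1)
I_A²/I_B² = (27/4199)/(27/8398) = 2/1

2/1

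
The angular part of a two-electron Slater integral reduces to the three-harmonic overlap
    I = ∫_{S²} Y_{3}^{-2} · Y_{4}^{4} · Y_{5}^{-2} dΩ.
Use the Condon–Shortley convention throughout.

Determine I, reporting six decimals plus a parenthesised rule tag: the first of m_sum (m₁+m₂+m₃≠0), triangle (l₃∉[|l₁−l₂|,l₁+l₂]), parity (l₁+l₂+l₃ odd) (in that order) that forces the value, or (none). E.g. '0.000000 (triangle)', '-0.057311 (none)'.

Rules hold: Σm=0, L=12 even, 1≤5≤7.
N = 7·9·11 = 693
Δ = 2!·4!·6!/13! = 1/180180
Racah Σ t=0..2: t=0:+1/576 t=1:−1/144 t=2:+1/576 = -1/288
⇒ 3j(3 4 5; 0 0 0)² = 20/1001, sgn +1
Racah Σ t=2..2: t=2:+1/8640 = 1/8640
⇒ 3j(3 4 5; -2 4 -2)² = 14/1287, sgn -1
4πI² = N·(3j₀)²·(3jₘ)² = 280/1859
I = -1·√(0.150619/4π) = -0.10947990
No selection rule forces the value: the integral is nonzero (none).

-0.109480 (none)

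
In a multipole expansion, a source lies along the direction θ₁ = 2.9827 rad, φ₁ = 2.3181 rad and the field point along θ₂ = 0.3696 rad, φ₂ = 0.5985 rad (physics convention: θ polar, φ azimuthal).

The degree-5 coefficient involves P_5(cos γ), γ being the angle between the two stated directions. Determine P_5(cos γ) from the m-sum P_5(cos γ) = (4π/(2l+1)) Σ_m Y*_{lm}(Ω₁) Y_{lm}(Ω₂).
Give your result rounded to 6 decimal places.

Addition theorem: P_5(cos γ) = (4π/11) Σ_m Y*_{lm}(Ω₁) Y_{lm}(Ω₂), m = −5…5:
  term(m=-5) = -0.000000+0.000000i   from Y*(Ω₁)=+0.000026-0.000038i, Y(Ω₂)=-0.002824-0.000424i
  term(m=-4) = -0.000018-0.000012i   from Y*(Ω₁)=+0.000898-0.000138i, Y(Ω₂)=-0.017091-0.015845i
  term(m=-3) = +0.000512-0.001070i   from Y*(Ω₁)=+0.008343+0.006625i, Y(Ω₂)=-0.024802-0.108513i
  term(m=-2) = +0.025575+0.007844i   from Y*(Ω₁)=+0.006138+0.080408i, Y(Ω₂)=+0.121127-0.308812i
  term(m=-1) = -0.029898+0.199434i   from Y*(Ω₁)=-0.251853+0.271812i, Y(Ω₂)=+0.449623-0.306614i
  term(m=+0) = -0.147536-0.000000i   from Y*(Ω₁)=-0.766482-0.000000i, Y(Ω₂)=+0.192485+0.000000i
  term(m=+1) = -0.029898-0.199434i   from Y*(Ω₁)=+0.251853+0.271812i, Y(Ω₂)=-0.449623-0.306614i
  term(m=+2) = +0.025575-0.007844i   from Y*(Ω₁)=+0.006138-0.080408i, Y(Ω₂)=+0.121127+0.308812i
  term(m=+3) = +0.000512+0.001070i   from Y*(Ω₁)=-0.008343+0.006625i, Y(Ω₂)=+0.024802-0.108513i
  term(m=+4) = -0.000018+0.000012i   from Y*(Ω₁)=+0.000898+0.000138i, Y(Ω₂)=-0.017091+0.015845i
  term(m=+5) = -0.000000-0.000000i   from Y*(Ω₁)=-0.000026-0.000038i, Y(Ω₂)=+0.002824-0.000424i
Accumulated sum -0.155193+0.000000i; after 4π/(2l+1) scaling, -0.177293+0.000000i ⇒ P_5 = -0.177293

-0.177293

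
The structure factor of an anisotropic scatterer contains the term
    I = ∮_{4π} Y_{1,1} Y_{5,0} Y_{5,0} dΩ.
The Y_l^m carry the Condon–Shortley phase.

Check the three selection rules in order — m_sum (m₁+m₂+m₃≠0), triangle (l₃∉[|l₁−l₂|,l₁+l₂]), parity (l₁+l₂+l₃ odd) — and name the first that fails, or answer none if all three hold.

m_sum

Σmᵢ = 1  ✗
l₃∈[|l₁−l₂|,l₁+l₂]=[4,6], have l₃=5
Σlᵢ = 11 ⇒ odd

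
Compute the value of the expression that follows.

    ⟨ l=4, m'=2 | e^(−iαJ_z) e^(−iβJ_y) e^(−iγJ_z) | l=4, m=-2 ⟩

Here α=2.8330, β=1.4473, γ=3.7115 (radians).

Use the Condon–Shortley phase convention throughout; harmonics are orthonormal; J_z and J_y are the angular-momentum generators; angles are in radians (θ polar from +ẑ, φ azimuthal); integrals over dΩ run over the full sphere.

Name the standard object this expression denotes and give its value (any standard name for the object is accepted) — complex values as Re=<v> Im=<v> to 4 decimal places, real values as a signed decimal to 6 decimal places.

This is a Wigner D-matrix element — the rotation-matrix element ⟨l m'| R(α,β,γ) |l m⟩ in the angular-momentum basis.
D^4_{2,-2}(2.8330,1.4473,3.7115) = e^{-i·2·2.8330}·d^4_{2,-2}(1.4473)·e^{-i·-2·3.7115}. Compute d first:
Half-angle: c=0.749394, s=0.662124. N=√(720·2·2·720)=1440.000000
k∈{0,1,2} keeps every argument non-negative
  k=0: (−1)^4·1440.0000/(96)·0.7494^4·0.6621^4 = +0.909265
  k=1: (−1)^5·1440.0000/(120)·0.7494^2·0.6621^6 = -0.567857
  k=2: (−1)^6·1440.0000/(1440)·0.7494^0·0.6621^8 = +0.036942
d^4_{2,-2}(1.4473) = +0.909265 -0.567857 +0.036942 = +0.378349
Phases: e^{-i·(2)·2.8330}=+0.815511+0.578742i, e^{-i·(-2)·3.7115}=+0.417763+0.908556i ⇒ D=-0.070044+0.371809i

Wigner D-matrix element, Re=-0.0700 Im=0.3718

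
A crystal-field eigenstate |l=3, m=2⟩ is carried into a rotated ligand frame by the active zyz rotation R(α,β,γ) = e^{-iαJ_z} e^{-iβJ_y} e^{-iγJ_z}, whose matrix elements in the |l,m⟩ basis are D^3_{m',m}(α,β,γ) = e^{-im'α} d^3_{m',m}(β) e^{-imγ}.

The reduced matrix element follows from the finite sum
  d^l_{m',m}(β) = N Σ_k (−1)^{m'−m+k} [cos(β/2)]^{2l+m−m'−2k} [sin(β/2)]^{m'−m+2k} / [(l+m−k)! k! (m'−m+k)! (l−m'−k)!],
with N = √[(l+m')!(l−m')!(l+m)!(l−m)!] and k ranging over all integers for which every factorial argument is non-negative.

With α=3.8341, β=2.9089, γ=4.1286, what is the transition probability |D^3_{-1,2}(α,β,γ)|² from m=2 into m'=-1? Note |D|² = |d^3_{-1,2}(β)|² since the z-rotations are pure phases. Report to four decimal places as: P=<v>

Split into d^3_{-1,2}(β=2.9089) × two z-phases.
c=cos(2.908900/2)=0.116084, s=sin(2.908900/2)=0.993239; N=√[2·24·120·1]=75.894664
The bounds max(0,m−m')=3 and min(l+m,l−m')=4 give 2 terms
  k=3: (−1)^0·75.8947/(12)·0.1161^3·0.9932^3 = +0.009694
  k=4: (−1)^1·75.8947/(24)·0.1161^1·0.9932^5 = -0.354848
d^3_{-1,2}(2.9089) = +0.009694 -0.354848 = -0.345154
|D^3_{-1,2}|² = |d^3_{-1,2}(β)|² = (-0.345154)² = 0.119131 (the z-rotation phases have unit modulus)

P=0.1191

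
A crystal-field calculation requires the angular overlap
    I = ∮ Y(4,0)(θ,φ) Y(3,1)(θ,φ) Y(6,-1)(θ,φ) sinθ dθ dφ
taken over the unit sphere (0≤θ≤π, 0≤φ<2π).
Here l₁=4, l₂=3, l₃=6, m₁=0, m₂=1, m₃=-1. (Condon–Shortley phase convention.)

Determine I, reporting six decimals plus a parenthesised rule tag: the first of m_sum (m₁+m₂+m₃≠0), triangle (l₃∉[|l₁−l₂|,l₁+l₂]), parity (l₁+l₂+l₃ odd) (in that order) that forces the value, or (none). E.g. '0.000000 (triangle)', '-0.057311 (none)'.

0.000000 (parity)

L=13 odd ⇒ parity kills the (l;000) factor ⇒ I = 0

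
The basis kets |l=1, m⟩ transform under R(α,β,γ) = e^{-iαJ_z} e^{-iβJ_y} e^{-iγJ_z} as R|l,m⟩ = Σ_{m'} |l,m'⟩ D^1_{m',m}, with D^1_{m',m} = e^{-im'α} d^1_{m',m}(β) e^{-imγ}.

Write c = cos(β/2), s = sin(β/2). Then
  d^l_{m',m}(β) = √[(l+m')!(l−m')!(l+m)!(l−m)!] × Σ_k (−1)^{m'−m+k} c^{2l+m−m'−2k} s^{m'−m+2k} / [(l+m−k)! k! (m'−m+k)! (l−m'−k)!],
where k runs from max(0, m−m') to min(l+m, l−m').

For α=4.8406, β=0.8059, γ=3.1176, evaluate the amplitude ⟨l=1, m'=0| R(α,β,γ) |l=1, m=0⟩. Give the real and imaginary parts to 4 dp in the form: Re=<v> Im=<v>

D^1_{0,0}(4.8406,0.8059,3.1176) = e^{-i·0·4.8406}·d^1_{0,0}(0.8059)·e^{-i·0·3.1176}. Compute d first:
Half-angle: c=0.919908, s=0.392134. N=√(1·1·1·1)=1.000000
k∈{0,1} keeps every argument non-negative
  k=0: (−1)^0·1.0000/(1)·0.9199^2·0.3921^0 = +0.846231
  k=1: (−1)^1·1.0000/(1)·0.9199^0·0.3921^2 = -0.153769
d^1_{0,0}(0.8059) = +0.846231 -0.153769 = +0.692462
Phases: e^{-i·(0)·4.8406}=+1.000000+0.000000i, e^{-i·(0)·3.1176}=+1.000000+0.000000i ⇒ D=+0.692462+0.000000i

Re=0.6925 Im=0.0000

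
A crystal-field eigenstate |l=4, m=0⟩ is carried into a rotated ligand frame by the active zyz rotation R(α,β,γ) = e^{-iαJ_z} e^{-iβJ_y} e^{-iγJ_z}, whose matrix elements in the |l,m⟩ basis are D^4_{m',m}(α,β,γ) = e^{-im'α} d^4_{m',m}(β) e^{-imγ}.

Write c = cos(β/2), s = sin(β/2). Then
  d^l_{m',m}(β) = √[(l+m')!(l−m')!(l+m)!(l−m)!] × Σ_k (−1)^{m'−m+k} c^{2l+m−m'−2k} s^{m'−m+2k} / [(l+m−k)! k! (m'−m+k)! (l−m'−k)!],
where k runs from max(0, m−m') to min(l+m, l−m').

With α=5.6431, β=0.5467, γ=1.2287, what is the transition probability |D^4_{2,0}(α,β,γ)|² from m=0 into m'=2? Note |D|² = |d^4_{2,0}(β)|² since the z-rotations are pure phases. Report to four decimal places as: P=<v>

First d^4_{2,0}(β=0.5467), then the phase factors e^{-i(2)α} and e^{-i(0)γ}:
Half-angle: c=0.962872, s=0.269959. N=√(720·2·24·24)=910.735966
Admissible k: 0..2 (factorial args all ≥0)
  k=0: (−1)^2·910.7360/(96)·0.9629^6·0.2700^2 = +0.550968
  k=1: (−1)^3·910.7360/(36)·0.9629^4·0.2700^4 = -0.115492
  k=2: (−1)^4·910.7360/(96)·0.9629^2·0.2700^6 = +0.003404
d^4_{2,0}(0.5467) = +0.550968 -0.115492 +0.003404 = +0.438881
|D^4_{2,0}|² = |d^4_{2,0}(β)|² = (+0.438881)² = 0.192616 (the z-rotation phases have unit modulus)

P=0.1926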